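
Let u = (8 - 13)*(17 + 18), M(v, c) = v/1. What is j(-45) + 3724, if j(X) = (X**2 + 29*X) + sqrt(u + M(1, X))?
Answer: 4444 + I*sqrt(174) ≈ 4444.0 + 13.191*I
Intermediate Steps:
M(v, c) = v (M(v, c) = v*1 = v)
u = -175 (u = -5*35 = -175)
j(X) = X**2 + 29*X + I*sqrt(174) (j(X) = (X**2 + 29*X) + sqrt(-175 + 1) = (X**2 + 29*X) + sqrt(-174) = (X**2 + 29*X) + I*sqrt(174) = X**2 + 29*X + I*sqrt(174))
j(-45) + 3724 = ((-45)**2 + 29*(-45) + I*sqrt(174)) + 3724 = (2025 - 1305 + I*sqrt(174)) + 3724 = (720 + I*sqrt(174)) + 3724 = 4444 + I*sqrt(174)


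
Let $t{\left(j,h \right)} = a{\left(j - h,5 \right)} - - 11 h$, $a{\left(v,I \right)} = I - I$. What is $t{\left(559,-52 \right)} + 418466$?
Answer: $417894$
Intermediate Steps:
$a{\left(v,I \right)} = 0$
$t{\left(j,h \right)} = 11 h$ ($t{\left(j,h \right)} = 0 - - 11 h = 0 + 11 h = 11 h$)
$t{\left(559,-52 \right)} + 418466 = 11 \left(-52\right) + 418466 = -572 + 418466 = 417894$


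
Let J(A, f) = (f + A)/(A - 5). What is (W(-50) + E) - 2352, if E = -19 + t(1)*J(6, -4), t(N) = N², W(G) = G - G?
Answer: -2369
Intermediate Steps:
W(G) = 0
J(A, f) = (A + f)/(-5 + A)
E = -17 (E = -19 + 1²*((6 - 4)/(-5 + 6)) = -19 + 1*(2/1) = -19 + 1*(1*2) = -19 + 1*2 = -19 + 2 = -17)
(W(-50) + E) - 2352 = (0 - 17) - 2352 = -17 - 2352 = -2369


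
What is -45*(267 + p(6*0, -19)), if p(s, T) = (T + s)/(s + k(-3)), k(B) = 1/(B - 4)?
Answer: -18000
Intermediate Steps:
k(B) = 1/(-4 + B)
p(s, T) = (T + s)/(-⅐ + s) (p(s, T) = (T + s)/(s + 1/(-4 - 3)) = (T + s)/(s + 1/(-7)) = (T + s)/(s - ⅐) = (T + s)/(-⅐ + s))
-45*(267 + p(6*0, -19)) = -45*(267 + 7*(-19 + 6*0)/(-1 + 7*(6*0))) = -45*(267 + 7*(-19 + 0)/(-1 + 7*0)) = -45*(267 + 7*(-19)/(-1 + 0)) = -45*(267 + 7*(-19)/(-1)) = -45*(267 + 7*(-1)*(-19)) = -45*(267 + 133) = -45*400 = -18000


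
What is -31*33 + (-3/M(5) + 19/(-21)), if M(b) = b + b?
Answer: -215083/210 ≈ -1024.2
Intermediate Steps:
M(b) = 2*b
-31*33 + (-3/M(5) + 19/(-21)) = -31*33 + (-3/(2*5) + 19/(-21)) = -1023 + (-3/10 + 19*(-1/21)) = -1023 + (-3*1/10 - 19/21) = -1023 + (-3/10 - 19/21) = -1023 - 253/210 = -215083/210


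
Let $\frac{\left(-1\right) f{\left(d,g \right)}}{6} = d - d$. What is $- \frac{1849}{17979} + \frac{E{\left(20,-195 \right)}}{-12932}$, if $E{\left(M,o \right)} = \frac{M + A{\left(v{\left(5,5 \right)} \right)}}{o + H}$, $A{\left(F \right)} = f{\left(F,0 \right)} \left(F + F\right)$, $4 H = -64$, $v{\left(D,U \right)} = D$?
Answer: $- \frac{1261229492}{12264608577} \approx -0.10283$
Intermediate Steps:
$f{\left(d,g \right)} = 0$ ($f{\left(d,g \right)} = - 6 \left(d - d\right) = \left(-6\right) 0 = 0$)
$H = -16$ ($H = \frac{1}{4} \left(-64\right) = -16$)
$A{\left(F \right)} = 0$ ($A{\left(F \right)} = 0 \left(F + F\right) = 0 \cdot 2 F = 0$)
$E{\left(M,o \right)} = \frac{M}{-16 + o}$ ($E{\left(M,o \right)} = \frac{M + 0}{o - 16} = \frac{M}{-16 + o}$)
$- \frac{1849}{17979} + \frac{E{\left(20,-195 \right)}}{-12932} = - \frac{1849}{17979} + \frac{20 \frac{1}{-16 - 195}}{-12932} = \left(-1849\right) \frac{1}{17979} + \frac{20}{-211} \left(- \frac{1}{12932}\right) = - \frac{1849}{17979} + 20 \left(- \frac{1}{211}\right) \left(- \frac{1}{12932}\right) = - \frac{1849}{17979} - - \frac{5}{682163} = - \frac{1849}{17979} + \frac{5}{682163} = - \frac{1261229492}{12264608577}$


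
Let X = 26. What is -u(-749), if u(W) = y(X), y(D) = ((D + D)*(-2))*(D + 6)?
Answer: 3328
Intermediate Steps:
y(D) = -4*D*(6 + D) (y(D) = ((2*D)*(-2))*(6 + D) = (-4*D)*(6 + D) = -4*D*(6 + D))
u(W) = -3328 (u(W) = -4*26*(6 + 26) = -4*26*32 = -3328)
-u(-749) = -1*(-3328) = 3328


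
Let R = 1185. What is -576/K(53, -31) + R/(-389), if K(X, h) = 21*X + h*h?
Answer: -1340877/403393 ≈ -3.3240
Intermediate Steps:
K(X, h) = h² + 21*X (K(X, h) = 21*X + h² = h² + 21*X)
-576/K(53, -31) + R/(-389) = -576/((-31)² + 21*53) + 1185/(-389) = -576/(961 + 1113) + 1185*(-1/389) = -576/2074 - 1185/389 = -576*1/2074 - 1185/389 = -288/1037 - 1185/389 = -1340877/403393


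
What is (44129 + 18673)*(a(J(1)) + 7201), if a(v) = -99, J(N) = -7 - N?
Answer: 446019804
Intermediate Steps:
(44129 + 18673)*(a(J(1)) + 7201) = (44129 + 18673)*(-99 + 7201) = 62802*7102 = 446019804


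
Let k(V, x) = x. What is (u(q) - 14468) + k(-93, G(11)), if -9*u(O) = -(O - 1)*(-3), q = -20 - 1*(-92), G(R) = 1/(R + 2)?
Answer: -565172/39 ≈ -14492.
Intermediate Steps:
G(R) = 1/(2 + R)
q = 72 (q = -20 + 92 = 72)
u(O) = 1/3 - O/3 (u(O) = -(-1)*(O - 1)*(-3)/9 = -(-1)*(-1 + O)*(-3)/9 = -(-1)*(3 - 3*O)/9 = -(-3 + 3*O)/9 = 1/3 - O/3)
(u(q) - 14468) + k(-93, G(11)) = ((1/3 - 1/3*72) - 14468) + 1/(2 + 11) = ((1/3 - 24) - 14468) + 1/13 = (-71/3 - 14468) + 1/13 = -43475/3 + 1/13 = -565172/39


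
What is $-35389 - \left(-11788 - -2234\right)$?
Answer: $-25835$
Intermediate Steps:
$-35389 - \left(-11788 - -2234\right) = -35389 - \left(-11788 + 2234\right) = -35389 - -9554 = -35389 + 9554 = -25835$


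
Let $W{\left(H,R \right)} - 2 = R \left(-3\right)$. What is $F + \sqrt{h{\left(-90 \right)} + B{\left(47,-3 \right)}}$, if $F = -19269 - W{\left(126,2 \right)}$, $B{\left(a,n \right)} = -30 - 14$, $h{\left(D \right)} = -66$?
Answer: $-19265 + i \sqrt{110} \approx -19265.0 + 10.488 i$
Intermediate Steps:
$W{\left(H,R \right)} = 2 - 3 R$ ($W{\left(H,R \right)} = 2 + R \left(-3\right) = 2 - 3 R$)
$B{\left(a,n \right)} = -44$
$F = -19265$ ($F = -19269 - \left(2 - 6\right) = -19269 - -4 = -19269 + 4 = -19265$)
$F + \sqrt{h{\left(-90 \right)} + B{\left(47,-3 \right)}} = -19265 + \sqrt{-66 - 44} = -19265 + \sqrt{-110} = -19265 + i \sqrt{110}$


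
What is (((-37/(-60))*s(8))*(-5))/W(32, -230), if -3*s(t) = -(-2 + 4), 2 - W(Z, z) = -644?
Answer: -37/11628 ≈ -0.0031820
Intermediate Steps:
W(Z, z) = 646 (W(Z, z) = 2 - 1*(-644) = 2 + 644 = 646)
s(t) = ⅔ (s(t) = -(-1)*(-2 + 4)/3 = -(-1)*2/3 = -⅓*(-2) = ⅔)
(((-37/(-60))*s(8))*(-5))/W(32, -230) = ((-37/(-60)*(⅔))*(-5))/646 = ((-37*(-1/60)*(⅔))*(-5))*(1/646) = (((37/60)*(⅔))*(-5))*(1/646) = ((37/90)*(-5))*(1/646) = -37/18*1/646 = -37/11628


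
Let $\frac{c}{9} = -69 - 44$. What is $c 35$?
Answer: $-35595$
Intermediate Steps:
$c = -1017$ ($c = 9 \left(-69 - 44\right) = 9 \left(-113\right) = -1017$)
$c 35 = \left(-1017\right) 35 = -35595$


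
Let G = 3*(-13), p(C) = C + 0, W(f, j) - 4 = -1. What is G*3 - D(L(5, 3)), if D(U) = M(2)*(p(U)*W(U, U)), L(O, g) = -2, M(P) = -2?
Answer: -129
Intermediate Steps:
W(f, j) = 3 (W(f, j) = 4 - 1 = 3)
p(C) = C
G = -39
D(U) = -6*U (D(U) = -2*U*3 = -6*U)
G*3 - D(L(5, 3)) = -39*3 - (-6)*(-2) = -117 - 1*12 = -117 - 12 = -129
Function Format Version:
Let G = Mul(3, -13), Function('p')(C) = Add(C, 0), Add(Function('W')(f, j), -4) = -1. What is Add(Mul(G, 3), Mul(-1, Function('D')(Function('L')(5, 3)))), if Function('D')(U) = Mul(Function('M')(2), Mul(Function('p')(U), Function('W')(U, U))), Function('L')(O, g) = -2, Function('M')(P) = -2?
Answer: -129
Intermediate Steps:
Function('W')(f, j) = 3 (Function('W')(f, j) = Add(4, -1) = 3)
Function('p')(C) = C
G = -39
Function('D')(U) = Mul(-6, U) (Function('D')(U) = Mul(-2, Mul(U, 3)) = Mul(-2, Mul(3, U)) = Mul(-6, U))
Add(Mul(G, 3), Mul(-1, Function('D')(Function('L')(5, 3)))) = Add(Mul(-39, 3), Mul(-1, Mul(-6, -2))) = Add(-117, Mul(-1, 12)) = Add(-117, -12) = -129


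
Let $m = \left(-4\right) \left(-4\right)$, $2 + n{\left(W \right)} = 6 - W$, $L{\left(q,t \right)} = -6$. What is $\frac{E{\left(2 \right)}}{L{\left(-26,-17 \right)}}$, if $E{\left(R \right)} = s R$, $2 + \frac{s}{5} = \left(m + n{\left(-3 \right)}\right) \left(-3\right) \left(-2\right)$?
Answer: $- \frac{680}{3} \approx -226.67$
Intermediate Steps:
$n{\left(W \right)} = 4 - W$ ($n{\left(W \right)} = -2 - \left(-6 + W\right) = 4 - W$)
$m = 16$
$s = 680$ ($s = -10 + 5 \left(16 + \left(4 - -3\right)\right) \left(-3\right) \left(-2\right) = -10 + 5 \left(16 + \left(4 + 3\right)\right) \left(-3\right) \left(-2\right) = -10 + 5 \left(16 + 7\right) \left(-3\right) \left(-2\right) = -10 + 5 \cdot 23 \left(-3\right) \left(-2\right) = -10 + 5 \left(\left(-69\right) \left(-2\right)\right) = -10 + 5 \cdot 138 = -10 + 690 = 680$)
$E{\left(R \right)} = 680 R$
$\frac{E{\left(2 \right)}}{L{\left(-26,-17 \right)}} = \frac{680 \cdot 2}{-6} = 1360 \left(- \frac{1}{6}\right) = - \frac{680}{3}$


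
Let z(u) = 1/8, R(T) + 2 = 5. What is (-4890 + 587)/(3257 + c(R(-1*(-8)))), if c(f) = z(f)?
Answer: -34424/26057 ≈ -1.3211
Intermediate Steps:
R(T) = 3 (R(T) = -2 + 5 = 3)
z(u) = 1/8
c(f) = 1/8
(-4890 + 587)/(3257 + c(R(-1*(-8)))) = (-4890 + 587)/(3257 + 1/8) = -4303/26057/8 = -4303*8/26057 = -34424/26057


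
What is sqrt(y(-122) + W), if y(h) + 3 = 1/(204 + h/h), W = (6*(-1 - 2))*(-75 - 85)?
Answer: sqrt(120906130)/205 ≈ 53.638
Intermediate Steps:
W = 2880 (W = (6*(-3))*(-160) = -18*(-160) = 2880)
y(h) = -614/205 (y(h) = -3 + 1/(204 + h/h) = -3 + 1/(204 + 1) = -3 + 1/205 = -614/205)
sqrt(y(-122) + W) = sqrt(-614/205 + 2880) = sqrt(589786/205) = sqrt(120906130)/205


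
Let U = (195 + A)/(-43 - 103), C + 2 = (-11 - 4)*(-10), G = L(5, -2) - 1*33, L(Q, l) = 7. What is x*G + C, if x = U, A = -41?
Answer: 12806/73 ≈ 175.42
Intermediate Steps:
G = -26 (G = 7 - 1*33 = 7 - 33 = -26)
C = 148 (C = -2 + (-11 - 4)*(-10) = -2 - 15*(-10) = -2 + 150 = 148)
U = -77/73 (U = (195 - 41)/(-43 - 103) = 154/(-146) = 154*(-1/146) = -77/73 ≈ -1.0548)
x = -77/73 ≈ -1.0548
x*G + C = -77/73*(-26) + 148 = 2002/73 + 148 = 12806/73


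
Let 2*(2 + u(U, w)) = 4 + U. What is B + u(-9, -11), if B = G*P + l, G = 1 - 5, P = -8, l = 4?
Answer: 63/2 ≈ 31.500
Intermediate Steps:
G = -4
u(U, w) = U/2 (u(U, w) = -2 + (4 + U)/2 = -2 + (2 + U/2) = U/2)
B = 36 (B = -4*(-8) + 4 = 32 + 4 = 36)
B + u(-9, -11) = 36 + (½)*(-9) = 36 - 9/2 = 63/2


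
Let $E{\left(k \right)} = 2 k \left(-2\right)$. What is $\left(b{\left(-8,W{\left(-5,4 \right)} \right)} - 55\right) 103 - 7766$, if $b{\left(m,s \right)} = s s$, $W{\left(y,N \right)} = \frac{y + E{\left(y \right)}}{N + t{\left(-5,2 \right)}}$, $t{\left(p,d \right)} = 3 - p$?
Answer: $- \frac{212321}{16} \approx -13270.0$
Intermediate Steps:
$E{\left(k \right)} = - 4 k$
$W{\left(y,N \right)} = - \frac{3 y}{8 + N}$ ($W{\left(y,N \right)} = \frac{y - 4 y}{N + \left(3 - -5\right)} = \frac{\left(-3\right) y}{N + \left(3 + 5\right)} = \frac{\left(-3\right) y}{N + 8} = \frac{\left(-3\right) y}{8 + N} = - \frac{3 y}{8 + N}$)
$b{\left(m,s \right)} = s^{2}$
$\left(b{\left(-8,W{\left(-5,4 \right)} \right)} - 55\right) 103 - 7766 = \left(\left(\left(-3\right) \left(-5\right) \frac{1}{8 + 4}\right)^{2} - 55\right) 103 - 7766 = \left(\left(\left(-3\right) \left(-5\right) \frac{1}{12}\right)^{2} - 55\right) 103 - 7766 = \left(\left(\frac{5}{4}\right)^{2} - 55\right) 103 - 7766 = \left(\frac{25}{16} - 55\right) 103 - 7766 = \left(- \frac{855}{16}\right) 103 - 7766 = - \frac{88065}{16} - 7766 = - \frac{212321}{16}$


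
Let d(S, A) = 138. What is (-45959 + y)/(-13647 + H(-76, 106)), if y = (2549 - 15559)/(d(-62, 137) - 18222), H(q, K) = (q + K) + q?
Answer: 415554773/123812106 ≈ 3.3563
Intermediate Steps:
H(q, K) = K + 2*q (H(q, K) = (K + q) + q = K + 2*q)
y = 6505/9042 (y = (2549 - 15559)/(138 - 18222) = -13010/(-18084) = -13010*(-1/18084) = 6505/9042 ≈ 0.71942)
(-45959 + y)/(-13647 + H(-76, 106)) = (-45959 + 6505/9042)/(-13647 + (106 + 2*(-76))) = -415554773/(9042*(-13647 + (106 - 152))) = -415554773/(9042*(-13647 - 46)) = -415554773/9042/(-13693) = -415554773/9042*(-1/13693) = 415554773/123812106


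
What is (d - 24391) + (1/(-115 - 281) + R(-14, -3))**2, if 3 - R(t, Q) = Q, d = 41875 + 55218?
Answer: 11406477457/156816 ≈ 72738.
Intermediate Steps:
d = 97093
R(t, Q) = 3 - Q
(d - 24391) + (1/(-115 - 281) + R(-14, -3))**2 = (97093 - 24391) + (1/(-115 - 281) + (3 - 1*(-3)))**2 = 72702 + (1/(-396) + (3 + 3))**2 = 72702 + (-1/396 + 6)**2 = 72702 + (2375/396)**2 = 72702 + 5640625/156816 = 11406477457/156816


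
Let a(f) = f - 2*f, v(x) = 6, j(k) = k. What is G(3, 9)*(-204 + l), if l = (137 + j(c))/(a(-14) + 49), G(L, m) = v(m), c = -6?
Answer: -25442/21 ≈ -1211.5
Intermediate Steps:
G(L, m) = 6
a(f) = -f
l = 131/63 (l = (137 - 6)/(-1*(-14) + 49) = 131/(14 + 49) = 131/63 ≈ 2.0794)
G(3, 9)*(-204 + l) = 6*(-204 + 131/63) = 6*(-12721/63) = -25442/21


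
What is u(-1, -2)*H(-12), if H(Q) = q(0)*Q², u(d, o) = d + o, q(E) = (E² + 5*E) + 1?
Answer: -432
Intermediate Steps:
q(E) = 1 + E² + 5*E
H(Q) = Q² (H(Q) = (1 + 0² + 5*0)*Q² = (1 + 0 + 0)*Q² = 1*Q² = Q²)
u(-1, -2)*H(-12) = (-1 - 2)*(-12)² = -3*144 = -432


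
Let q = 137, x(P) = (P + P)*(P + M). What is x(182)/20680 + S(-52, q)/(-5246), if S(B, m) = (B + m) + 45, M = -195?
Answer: -3439059/13560910 ≈ -0.25360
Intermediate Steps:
x(P) = 2*P*(-195 + P) (x(P) = (P + P)*(P - 195) = (2*P)*(-195 + P) = 2*P*(-195 + P))
S(B, m) = 45 + B + m
x(182)/20680 + S(-52, q)/(-5246) = (2*182*(-195 + 182))/20680 + (45 - 52 + 137)/(-5246) = (2*182*(-13))*(1/20680) + 130*(-1/5246) = -4732*1/20680 - 65/2623 = -1183/5170 - 65/2623 = -3439059/13560910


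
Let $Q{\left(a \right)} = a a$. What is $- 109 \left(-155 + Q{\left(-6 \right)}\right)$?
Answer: $12971$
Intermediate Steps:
$Q{\left(a \right)} = a^{2}$
$- 109 \left(-155 + Q{\left(-6 \right)}\right) = - 109 \left(-155 + \left(-6\right)^{2}\right) = - 109 \left(-155 + 36\right) = \left(-109\right) \left(-119\right) = 12971$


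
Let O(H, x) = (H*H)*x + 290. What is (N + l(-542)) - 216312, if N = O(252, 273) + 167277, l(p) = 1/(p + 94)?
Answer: 7744955455/448 ≈ 1.7288e+7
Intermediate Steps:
l(p) = 1/(94 + p)
O(H, x) = 290 + x*H² (O(H, x) = H²*x + 290 = x*H² + 290 = 290 + x*H²)
N = 17504159 (N = (290 + 273*252²) + 167277 = (290 + 273*63504) + 167277 = (290 + 17336592) + 167277 = 17336882 + 167277 = 17504159)
(N + l(-542)) - 216312 = (17504159 + 1/(94 - 542)) - 216312 = (17504159 + 1/(-448)) - 216312 = (17504159 - 1/448) - 216312 = 7841863231/448 - 216312 = 7744955455/448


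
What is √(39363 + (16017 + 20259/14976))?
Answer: √2396018846/208 ≈ 235.33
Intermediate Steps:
√(39363 + (16017 + 20259/14976)) = √(39363 + (16017 + 20259*(1/14976))) = √(39363 + (16017 + 2251/1664)) = √(39363 + 26654539/1664) = √(92154571/1664) = √2396018846/208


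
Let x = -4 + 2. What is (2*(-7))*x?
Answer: 28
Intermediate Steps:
x = -2
(2*(-7))*x = (2*(-7))*(-2) = -14*(-2) = 28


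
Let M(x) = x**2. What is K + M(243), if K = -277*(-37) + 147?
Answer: 69445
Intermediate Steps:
K = 10396 (K = 10249 + 147 = 10396)
K + M(243) = 10396 + 243**2 = 10396 + 59049 = 69445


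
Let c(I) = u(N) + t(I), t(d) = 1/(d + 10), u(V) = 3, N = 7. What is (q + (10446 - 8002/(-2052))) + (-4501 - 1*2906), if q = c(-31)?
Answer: 21875309/7182 ≈ 3045.9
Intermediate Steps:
t(d) = 1/(10 + d)
c(I) = 3 + 1/(10 + I)
q = 62/21 (q = (31 + 3*(-31))/(10 - 31) = (31 - 93)/(-21) = -1/21*(-62) = 62/21 ≈ 2.9524)
(q + (10446 - 8002/(-2052))) + (-4501 - 1*2906) = (62/21 + (10446 - 8002/(-2052))) + (-4501 - 1*2906) = (62/21 + (10446 - 8002*(-1/2052))) + (-4501 - 2906) = (62/21 + (10446 + 4001/1026)) - 7407 = (62/21 + 10721597/1026) - 7407 = 75072383/7182 - 7407 = 21875309/7182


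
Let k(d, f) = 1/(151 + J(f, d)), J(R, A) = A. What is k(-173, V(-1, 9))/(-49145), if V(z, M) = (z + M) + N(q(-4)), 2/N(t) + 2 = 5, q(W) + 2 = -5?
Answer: 1/1081190 ≈ 9.2491e-7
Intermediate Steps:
q(W) = -7 (q(W) = -2 - 5 = -7)
N(t) = ⅔ (N(t) = 2/(-2 + 5) = 2/3 = 2*(⅓) = ⅔)
V(z, M) = ⅔ + M + z (V(z, M) = (z + M) + ⅔ = (M + z) + ⅔ = ⅔ + M + z)
k(d, f) = 1/(151 + d)
k(-173, V(-1, 9))/(-49145) = 1/((151 - 173)*(-49145)) = -1/49145/(-22) = -1/22*(-1/49145) = 1/1081190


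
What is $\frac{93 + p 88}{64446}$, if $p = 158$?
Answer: $\frac{13997}{64446} \approx 0.21719$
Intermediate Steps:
$\frac{93 + p 88}{64446} = \frac{93 + 158 \cdot 88}{64446} = \left(93 + 13904\right) \frac{1}{64446} = 13997 \cdot \frac{1}{64446} = \frac{13997}{64446}$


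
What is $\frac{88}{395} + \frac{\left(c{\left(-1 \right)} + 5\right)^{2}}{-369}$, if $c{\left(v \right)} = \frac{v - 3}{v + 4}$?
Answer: $\frac{244453}{1311795} \approx 0.18635$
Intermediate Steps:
$c{\left(v \right)} = \frac{-3 + v}{4 + v}$
$\frac{88}{395} + \frac{\left(c{\left(-1 \right)} + 5\right)^{2}}{-369} = \frac{88}{395} + \frac{\left(\frac{-3 - 1}{4 - 1} + 5\right)^{2}}{-369} = 88 \cdot \frac{1}{395} + \left(\frac{1}{3} \left(-4\right) + 5\right)^{2} \left(- \frac{1}{369}\right) = \frac{88}{395} + \left(\frac{1}{3} \left(-4\right) + 5\right)^{2} \left(- \frac{1}{369}\right) = \frac{88}{395} + \left(- \frac{4}{3} + 5\right)^{2} \left(- \frac{1}{369}\right) = \frac{88}{395} + \left(\frac{11}{3}\right)^{2} \left(- \frac{1}{369}\right) = \frac{88}{395} + \frac{121}{9} \left(- \frac{1}{369}\right) = \frac{88}{395} - \frac{121}{3321} = \frac{244453}{1311795}$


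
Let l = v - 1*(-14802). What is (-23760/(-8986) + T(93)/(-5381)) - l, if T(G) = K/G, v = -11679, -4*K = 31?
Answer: -905283873655/290121996 ≈ -3120.4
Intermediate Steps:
K = -31/4 (K = -1/4*31 = -31/4 ≈ -7.7500)
T(G) = -31/(4*G)
l = 3123 (l = -11679 - 1*(-14802) = -11679 + 14802 = 3123)
(-23760/(-8986) + T(93)/(-5381)) - l = (-23760/(-8986) - 31/4/93/(-5381)) - 1*3123 = (-23760*(-1/8986) - 31/4*1/93*(-1/5381)) - 3123 = (11880/4493 - 1/12*(-1/5381)) - 3123 = (11880/4493 + 1/64572) - 3123 = 767119853/290121996 - 3123 = -905283873655/290121996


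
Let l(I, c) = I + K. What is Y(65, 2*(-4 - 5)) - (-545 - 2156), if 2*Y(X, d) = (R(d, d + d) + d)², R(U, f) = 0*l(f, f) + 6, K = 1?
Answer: 2773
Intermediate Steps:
l(I, c) = 1 + I (l(I, c) = I + 1 = 1 + I)
R(U, f) = 6 (R(U, f) = 0*(1 + f) + 6 = 0 + 6 = 6)
Y(X, d) = (6 + d)²/2
Y(65, 2*(-4 - 5)) - (-545 - 2156) = (6 + 2*(-4 - 5))²/2 - (-545 - 2156) = (6 + 2*(-9))²/2 - 1*(-2701) = (6 - 18)²/2 + 2701 = (½)*(-12)² + 2701 = (½)*144 + 2701 = 72 + 2701 = 2773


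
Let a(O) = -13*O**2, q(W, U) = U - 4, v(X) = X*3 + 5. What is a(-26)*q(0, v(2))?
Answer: -61516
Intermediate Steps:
v(X) = 5 + 3*X (v(X) = 3*X + 5 = 5 + 3*X)
q(W, U) = -4 + U
a(-26)*q(0, v(2)) = (-13*(-26)**2)*(-4 + (5 + 3*2)) = (-13*676)*(-4 + (5 + 6)) = -8788*(-4 + 11) = -8788*7 = -61516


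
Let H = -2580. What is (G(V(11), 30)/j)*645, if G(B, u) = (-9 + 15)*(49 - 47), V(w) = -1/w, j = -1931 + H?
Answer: -7740/4511 ≈ -1.7158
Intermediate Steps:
j = -4511 (j = -1931 - 2580 = -4511)
G(B, u) = 12 (G(B, u) = 6*2 = 12)
(G(V(11), 30)/j)*645 = (12/(-4511))*645 = (12*(-1/4511))*645 = -12/4511*645 = -7740/4511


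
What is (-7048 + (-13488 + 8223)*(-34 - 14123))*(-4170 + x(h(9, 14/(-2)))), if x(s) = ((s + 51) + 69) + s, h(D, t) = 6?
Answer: -300950351166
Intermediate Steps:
x(s) = 120 + 2*s (x(s) = ((51 + s) + 69) + s = (120 + s) + s = 120 + 2*s)
(-7048 + (-13488 + 8223)*(-34 - 14123))*(-4170 + x(h(9, 14/(-2)))) = (-7048 + (-13488 + 8223)*(-34 - 14123))*(-4170 + (120 + 2*6)) = (-7048 - 5265*(-14157))*(-4170 + (120 + 12)) = (-7048 + 74536605)*(-4170 + 132) = 74529557*(-4038) = -300950351166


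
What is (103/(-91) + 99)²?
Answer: 79316836/8281 ≈ 9578.2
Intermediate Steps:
(103/(-91) + 99)² = (103*(-1/91) + 99)² = (-103/91 + 99)² = (8906/91)² = 79316836/8281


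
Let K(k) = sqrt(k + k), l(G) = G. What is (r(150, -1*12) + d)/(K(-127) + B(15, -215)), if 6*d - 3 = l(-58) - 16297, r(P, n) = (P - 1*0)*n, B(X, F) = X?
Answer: -67880/479 + 13576*I*sqrt(254)/1437 ≈ -141.71 + 150.57*I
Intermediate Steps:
K(k) = sqrt(2)*sqrt(k) (K(k) = sqrt(2*k) = sqrt(2)*sqrt(k))
r(P, n) = P*n (r(P, n) = (P + 0)*n = P*n)
d = -8176/3 (d = 1/2 + (-58 - 16297)/6 = 1/2 + (1/6)*(-16355) = 1/2 - 16355/6 = -8176/3 ≈ -2725.3)
(r(150, -1*12) + d)/(K(-127) + B(15, -215)) = (150*(-1*12) - 8176/3)/(sqrt(2)*sqrt(-127) + 15) = (150*(-12) - 8176/3)/(sqrt(2)*(I*sqrt(127)) + 15) = (-1800 - 8176/3)/(I*sqrt(254) + 15) = -13576/(3*(15 + I*sqrt(254)))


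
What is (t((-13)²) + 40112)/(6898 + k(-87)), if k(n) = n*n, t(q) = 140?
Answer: 40252/14467 ≈ 2.7823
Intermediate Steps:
k(n) = n²
(t((-13)²) + 40112)/(6898 + k(-87)) = (140 + 40112)/(6898 + (-87)²) = 40252/(6898 + 7569) = 40252/14467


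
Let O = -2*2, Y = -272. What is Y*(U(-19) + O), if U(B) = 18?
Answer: -3808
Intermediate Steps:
O = -4
Y*(U(-19) + O) = -272*(18 - 4) = -272*14 = -3808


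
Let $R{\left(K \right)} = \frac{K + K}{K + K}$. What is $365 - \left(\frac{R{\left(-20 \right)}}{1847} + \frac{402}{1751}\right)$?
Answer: $\frac{1179701160}{3234097} \approx 364.77$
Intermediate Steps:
$R{\left(K \right)} = 1$ ($R{\left(K \right)} = \frac{2 K}{2 K} = 2 K \frac{1}{2 K} = 1$)
$365 - \left(\frac{R{\left(-20 \right)}}{1847} + \frac{402}{1751}\right) = 365 - \left(1 \cdot \frac{1}{1847} + \frac{402}{1751}\right) = 365 - \left(1 \cdot \frac{1}{1847} + 402 \cdot \frac{1}{1751}\right) = 365 - \left(\frac{1}{1847} + \frac{402}{1751}\right) = 365 - \frac{744245}{3234097} = \frac{1179701160}{3234097}$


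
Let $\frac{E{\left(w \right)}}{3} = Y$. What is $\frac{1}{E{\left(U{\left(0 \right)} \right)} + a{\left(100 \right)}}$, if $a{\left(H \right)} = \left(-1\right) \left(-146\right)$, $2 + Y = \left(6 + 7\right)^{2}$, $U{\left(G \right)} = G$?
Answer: $\frac{1}{647} \approx 0.0015456$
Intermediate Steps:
$Y = 167$ ($Y = -2 + \left(6 + 7\right)^{2} = -2 + 13^{2} = -2 + 169 = 167$)
$E{\left(w \right)} = 501$ ($E{\left(w \right)} = 3 \cdot 167 = 501$)
$a{\left(H \right)} = 146$
$\frac{1}{E{\left(U{\left(0 \right)} \right)} + a{\left(100 \right)}} = \frac{1}{501 + 146} = \frac{1}{647}$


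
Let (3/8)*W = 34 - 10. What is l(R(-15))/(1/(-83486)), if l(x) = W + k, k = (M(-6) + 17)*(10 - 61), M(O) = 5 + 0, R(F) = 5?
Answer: 88328188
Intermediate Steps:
W = 64 (W = 8*(34 - 10)/3 = (8/3)*24 = 64)
M(O) = 5
k = -1122 (k = (5 + 17)*(10 - 61) = 22*(-51) = -1122)
l(x) = -1058 (l(x) = 64 - 1122 = -1058)
l(R(-15))/(1/(-83486)) = -1058/(1/(-83486)) = -1058/(-1/83486) = -1058*(-83486) = 88328188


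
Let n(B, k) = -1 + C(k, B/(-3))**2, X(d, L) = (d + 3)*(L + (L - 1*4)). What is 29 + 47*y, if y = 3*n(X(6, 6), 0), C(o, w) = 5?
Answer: 3413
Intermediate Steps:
X(d, L) = (-4 + 2*L)*(3 + d) (X(d, L) = (3 + d)*(L + (L - 4)) = (3 + d)*(L + (-4 + L)) = (3 + d)*(-4 + 2*L) = (-4 + 2*L)*(3 + d))
n(B, k) = 24 (n(B, k) = -1 + 5**2 = -1 + 25 = 24)
y = 72 (y = 3*24 = 72)
29 + 47*y = 29 + 47*72 = 29 + 3384 = 3413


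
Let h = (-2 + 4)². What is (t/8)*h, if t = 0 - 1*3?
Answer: -3/2 ≈ -1.5000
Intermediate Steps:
t = -3 (t = 0 - 3 = -3)
h = 4 (h = 2² = 4)
(t/8)*h = -3/8*4 = -3/2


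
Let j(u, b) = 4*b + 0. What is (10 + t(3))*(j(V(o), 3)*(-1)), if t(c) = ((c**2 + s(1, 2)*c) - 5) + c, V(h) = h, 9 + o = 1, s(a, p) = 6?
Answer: -420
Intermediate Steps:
o = -8 (o = -9 + 1 = -8)
j(u, b) = 4*b
t(c) = -5 + c**2 + 7*c (t(c) = ((c**2 + 6*c) - 5) + c = (-5 + c**2 + 6*c) + c = -5 + c**2 + 7*c)
(10 + t(3))*(j(V(o), 3)*(-1)) = (10 + (-5 + 3**2 + 7*3))*((4*3)*(-1)) = (10 + (-5 + 9 + 21))*(12*(-1)) = (10 + 25)*(-12) = 35*(-12) = -420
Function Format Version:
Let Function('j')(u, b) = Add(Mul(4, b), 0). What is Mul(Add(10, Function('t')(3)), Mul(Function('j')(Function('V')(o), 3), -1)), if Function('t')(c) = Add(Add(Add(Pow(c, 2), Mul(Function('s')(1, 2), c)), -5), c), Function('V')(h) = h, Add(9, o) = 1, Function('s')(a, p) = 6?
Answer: -420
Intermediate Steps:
o = -8 (o = Add(-9, 1) = -8)
Function('j')(u, b) = Mul(4, b)
Function('t')(c) = Add(-5, Pow(c, 2), Mul(7, c)) (Function('t')(c) = Add(Add(Add(Pow(c, 2), Mul(6, c)), -5), c) = Add(Add(-5, Pow(c, 2), Mul(6, c)), c) = Add(-5, Pow(c, 2), Mul(7, c)))
Mul(Add(10, Function('t')(3)), Mul(Function('j')(Function('V')(o), 3), -1)) = Mul(Add(10, Add(-5, Pow(3, 2), Mul(7, 3))), Mul(Mul(4, 3), -1)) = Mul(Add(10, Add(-5, 9, 21)), Mul(12, -1)) = Mul(Add(10, 25), -12) = Mul(35, -12) = -420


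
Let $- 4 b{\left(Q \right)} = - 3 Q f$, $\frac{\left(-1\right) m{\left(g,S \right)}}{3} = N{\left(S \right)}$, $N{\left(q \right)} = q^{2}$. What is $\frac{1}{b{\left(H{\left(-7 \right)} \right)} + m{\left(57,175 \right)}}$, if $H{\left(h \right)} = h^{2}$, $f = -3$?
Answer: $- \frac{4}{367941} \approx -1.0871 \cdot 10^{-5}$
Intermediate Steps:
$m{\left(g,S \right)} = - 3 S^{2}$
$b{\left(Q \right)} = - \frac{9 Q}{4}$ ($b{\left(Q \right)} = - \frac{- 3 Q \left(-3\right)}{4} = - \frac{9 Q}{4}$)
$\frac{1}{b{\left(H{\left(-7 \right)} \right)} + m{\left(57,175 \right)}} = \frac{1}{- \frac{9 \left(-7\right)^{2}}{4} - 3 \cdot 175^{2}} = \frac{1}{\left(- \frac{9}{4}\right) 49 - 91875} = \frac{1}{- \frac{441}{4} - 91875} = \frac{1}{- \frac{367941}{4}} = - \frac{4}{367941}$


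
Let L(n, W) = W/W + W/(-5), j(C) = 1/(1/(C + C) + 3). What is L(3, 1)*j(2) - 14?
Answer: -894/65 ≈ -13.754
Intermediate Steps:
j(C) = 1/(3 + 1/(2*C)) (j(C) = 1/(1/(2*C) + 3) = 1/(3 + 1/(2*C)))
L(n, W) = 1 - W/5 (L(n, W) = 1 + W*(-1/5) = 1 - W/5)
L(3, 1)*j(2) - 14 = (1 - 1/5*1)*(2*2/(1 + 6*2)) - 14 = (1 - 1/5)*(2*2/(1 + 12)) - 14 = 4*(2*2/13)/5 - 14 = 4*(2*2*(1/13))/5 - 14 = (4/5)*(4/13) - 14 = 16/65 - 14 = -894/65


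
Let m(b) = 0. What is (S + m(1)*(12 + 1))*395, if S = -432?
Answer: -170640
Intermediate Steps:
(S + m(1)*(12 + 1))*395 = (-432 + 0*(12 + 1))*395 = (-432 + 0*13)*395 = (-432 + 0)*395 = -432*395 = -170640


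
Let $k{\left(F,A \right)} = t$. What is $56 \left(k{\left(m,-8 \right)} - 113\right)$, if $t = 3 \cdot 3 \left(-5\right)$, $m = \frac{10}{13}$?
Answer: $-8848$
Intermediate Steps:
$m = \frac{10}{13}$ ($m = 10 \cdot \frac{1}{13} = \frac{10}{13} \approx 0.76923$)
$t = -45$ ($t = 9 \left(-5\right) = -45$)
$k{\left(F,A \right)} = -45$
$56 \left(k{\left(m,-8 \right)} - 113\right) = 56 \left(-45 - 113\right) = 56 \left(-158\right) = -8848$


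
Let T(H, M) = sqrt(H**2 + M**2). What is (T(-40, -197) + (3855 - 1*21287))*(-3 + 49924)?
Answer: -870222872 + 49921*sqrt(40409) ≈ -8.6019e+8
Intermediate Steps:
(T(-40, -197) + (3855 - 1*21287))*(-3 + 49924) = (sqrt((-40)**2 + (-197)**2) + (3855 - 1*21287))*(-3 + 49924) = (sqrt(1600 + 38809) + (3855 - 21287))*49921 = (sqrt(40409) - 17432)*49921 = (-17432 + sqrt(40409))*49921 = -870222872 + 49921*sqrt(40409)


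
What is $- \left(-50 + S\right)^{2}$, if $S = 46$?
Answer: $-16$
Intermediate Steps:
$- \left(-50 + S\right)^{2} = - \left(-50 + 46\right)^{2} = - \left(-4\right)^{2} = \left(-1\right) 16 = -16$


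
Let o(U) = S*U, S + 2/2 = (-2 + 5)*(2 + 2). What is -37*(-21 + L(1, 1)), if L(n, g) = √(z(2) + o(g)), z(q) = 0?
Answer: 777 - 37*√11 ≈ 654.29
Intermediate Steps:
S = 11 (S = -1 + (-2 + 5)*(2 + 2) = -1 + 3*4 = -1 + 12 = 11)
o(U) = 11*U
L(n, g) = √11*√g (L(n, g) = √(0 + 11*g) = √(11*g) = √11*√g)
-37*(-21 + L(1, 1)) = -37*(-21 + √11*√1) = -37*(-21 + √11*1) = -37*(-21 + √11) = 777 - 37*√11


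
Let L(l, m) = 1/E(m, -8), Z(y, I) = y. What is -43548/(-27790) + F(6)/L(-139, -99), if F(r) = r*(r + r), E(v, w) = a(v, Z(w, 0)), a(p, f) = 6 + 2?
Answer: 8025294/13895 ≈ 577.57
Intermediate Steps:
a(p, f) = 8
E(v, w) = 8
L(l, m) = 1/8
F(r) = 2*r**2 (F(r) = r*(2*r) = 2*r**2)
-43548/(-27790) + F(6)/L(-139, -99) = -43548/(-27790) + (2*6**2)/(1/8) = -43548*(-1/27790) + (2*36)*8 = 21774/13895 + 72*8 = 21774/13895 + 576 = 8025294/13895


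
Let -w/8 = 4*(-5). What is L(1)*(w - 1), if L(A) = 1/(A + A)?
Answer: 159/2 ≈ 79.500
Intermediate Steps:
w = 160 (w = -32*(-5) = -8*(-20) = 160)
L(A) = 1/(2*A)
L(1)*(w - 1) = ((½)/1)*(160 - 1) = ((½)*1)*159 = (½)*159 = 159/2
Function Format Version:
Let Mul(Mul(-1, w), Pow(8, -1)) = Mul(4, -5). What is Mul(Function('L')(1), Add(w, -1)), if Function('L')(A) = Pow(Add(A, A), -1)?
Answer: Rational(159, 2) ≈ 79.500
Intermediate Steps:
w = 160 (w = Mul(-8, Mul(4, -5)) = Mul(-8, -20) = 160)
Function('L')(A) = Mul(Rational(1, 2), Pow(A, -1)) (Function('L')(A) = Pow(Mul(2, A), -1) = Mul(Rational(1, 2), Pow(A, -1)))
Mul(Function('L')(1), Add(w, -1)) = Mul(Mul(Rational(1, 2), Pow(1, -1)), Add(160, -1)) = Mul(Mul(Rational(1, 2), 1), 159) = Mul(Rational(1, 2), 159) = Rational(159, 2)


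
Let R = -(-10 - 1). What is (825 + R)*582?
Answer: 486552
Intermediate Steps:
R = 11 (R = -1*(-11) = 11)
(825 + R)*582 = (825 + 11)*582 = 836*582 = 486552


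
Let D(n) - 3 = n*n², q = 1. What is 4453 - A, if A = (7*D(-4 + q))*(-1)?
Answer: 4285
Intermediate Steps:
D(n) = 3 + n³ (D(n) = 3 + n*n² = 3 + n³)
A = 168 (A = (7*(3 + (-4 + 1)³))*(-1) = (7*(3 + (-3)³))*(-1) = (7*(3 - 27))*(-1) = (7*(-24))*(-1) = -168*(-1) = 168)
4453 - A = 4453 - 1*168 = 4453 - 168 = 4285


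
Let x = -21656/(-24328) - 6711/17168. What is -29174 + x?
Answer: -1523086858887/52207888 ≈ -29174.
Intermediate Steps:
x = 26065625/52207888 (x = -21656*(-1/24328) - 6711*1/17168 = 2707/3041 - 6711/17168 = 26065625/52207888 ≈ 0.49927)
-29174 + x = -29174 + 26065625/52207888 = -1523086858887/52207888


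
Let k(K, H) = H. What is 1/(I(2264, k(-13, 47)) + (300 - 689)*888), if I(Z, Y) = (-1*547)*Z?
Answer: -1/1583840 ≈ -6.3138e-7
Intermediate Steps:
I(Z, Y) = -547*Z
1/(I(2264, k(-13, 47)) + (300 - 689)*888) = 1/(-547*2264 + (300 - 689)*888) = 1/(-1238408 - 389*888) = 1/(-1238408 - 345432) = 1/(-1583840) = -1/1583840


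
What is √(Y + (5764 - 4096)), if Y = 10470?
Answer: 17*√42 ≈ 110.17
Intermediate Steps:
√(Y + (5764 - 4096)) = √(10470 + (5764 - 4096)) = √(10470 + 1668) = √12138 = 17*√42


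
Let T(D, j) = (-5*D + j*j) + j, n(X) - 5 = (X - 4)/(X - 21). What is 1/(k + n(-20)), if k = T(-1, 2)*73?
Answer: 41/33152 ≈ 0.0012367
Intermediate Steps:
n(X) = 5 + (-4 + X)/(-21 + X) (n(X) = 5 + (X - 4)/(X - 21) = 5 + (-4 + X)/(-21 + X))
T(D, j) = j + j**2 - 5*D (T(D, j) = (-5*D + j**2) + j = (j**2 - 5*D) + j = j + j**2 - 5*D)
k = 803 (k = (2 + 2**2 - 5*(-1))*73 = (2 + 4 + 5)*73 = 11*73 = 803)
1/(k + n(-20)) = 1/(803 + (-109 + 6*(-20))/(-21 - 20)) = 1/(803 + (-109 - 120)/(-41)) = 1/(803 - 1/41*(-229)) = 1/(803 + 229/41) = 1/(33152/41) = 41/33152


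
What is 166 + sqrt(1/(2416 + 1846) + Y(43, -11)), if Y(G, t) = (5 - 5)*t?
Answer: 166 + sqrt(4262)/4262 ≈ 166.02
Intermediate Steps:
Y(G, t) = 0 (Y(G, t) = 0*t = 0)
166 + sqrt(1/(2416 + 1846) + Y(43, -11)) = 166 + sqrt(1/(2416 + 1846) + 0) = 166 + sqrt(1/4262 + 0) = 166 + sqrt(1/4262) = 166 + sqrt(4262)/4262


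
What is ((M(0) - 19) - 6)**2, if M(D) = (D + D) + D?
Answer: 625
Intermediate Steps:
M(D) = 3*D (M(D) = 2*D + D = 3*D)
((M(0) - 19) - 6)**2 = ((3*0 - 19) - 6)**2 = ((0 - 19) - 6)**2 = (-19 - 6)**2 = (-25)**2 = 625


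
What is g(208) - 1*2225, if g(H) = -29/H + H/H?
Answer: -462621/208 ≈ -2224.1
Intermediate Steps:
g(H) = 1 - 29/H (g(H) = -29/H + 1 = 1 - 29/H)
g(208) - 1*2225 = (-29 + 208)/208 - 1*2225 = (1/208)*179 - 2225 = 179/208 - 2225 = -462621/208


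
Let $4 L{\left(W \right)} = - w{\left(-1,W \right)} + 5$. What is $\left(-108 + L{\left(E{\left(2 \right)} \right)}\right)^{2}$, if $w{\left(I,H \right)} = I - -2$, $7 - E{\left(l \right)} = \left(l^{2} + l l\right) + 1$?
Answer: $11449$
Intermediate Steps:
$E{\left(l \right)} = 6 - 2 l^{2}$ ($E{\left(l \right)} = 7 - \left(\left(l^{2} + l l\right) + 1\right) = 7 - \left(\left(l^{2} + l^{2}\right) + 1\right) = 7 - \left(2 l^{2} + 1\right) = 7 - \left(1 + 2 l^{2}\right) = 6 - 2 l^{2}$)
$w{\left(I,H \right)} = 2 + I$ ($w{\left(I,H \right)} = I + 2 = 2 + I$)
$L{\left(W \right)} = 1$ ($L{\left(W \right)} = \frac{- (2 - 1) + 5}{4} = \frac{\left(-1\right) 1 + 5}{4} = \frac{-1 + 5}{4} = \frac{1}{4} \cdot 4 = 1$)
$\left(-108 + L{\left(E{\left(2 \right)} \right)}\right)^{2} = \left(-108 + 1\right)^{2} = \left(-107\right)^{2} = 11449$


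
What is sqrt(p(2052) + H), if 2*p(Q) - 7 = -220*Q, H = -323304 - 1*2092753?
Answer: I*sqrt(10567094)/2 ≈ 1625.4*I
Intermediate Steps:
H = -2416057 (H = -323304 - 2092753 = -2416057)
p(Q) = 7/2 - 110*Q (p(Q) = 7/2 + (-220*Q)/2 = 7/2 - 110*Q)
sqrt(p(2052) + H) = sqrt((7/2 - 110*2052) - 2416057) = sqrt((7/2 - 225720) - 2416057) = sqrt(-451433/2 - 2416057) = sqrt(-5283547/2) = I*sqrt(10567094)/2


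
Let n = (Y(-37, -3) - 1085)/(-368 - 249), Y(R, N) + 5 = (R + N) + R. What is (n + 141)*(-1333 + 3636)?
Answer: 203041692/617 ≈ 3.2908e+5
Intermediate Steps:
Y(R, N) = -5 + N + 2*R (Y(R, N) = -5 + ((R + N) + R) = -5 + ((N + R) + R) = -5 + (N + 2*R) = -5 + N + 2*R)
n = 1167/617 (n = ((-5 - 3 + 2*(-37)) - 1085)/(-368 - 249) = ((-5 - 3 - 74) - 1085)/(-617) = (-82 - 1085)*(-1/617) = -1167*(-1/617) = 1167/617 ≈ 1.8914)
(n + 141)*(-1333 + 3636) = (1167/617 + 141)*(-1333 + 3636) = (88164/617)*2303 = 203041692/617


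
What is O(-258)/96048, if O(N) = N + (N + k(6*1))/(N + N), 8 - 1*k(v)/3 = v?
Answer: -3691/1376688 ≈ -0.0026811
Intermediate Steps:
k(v) = 24 - 3*v
O(N) = N + (6 + N)/(2*N) (O(N) = N + (N + (24 - 18))/(N + N) = N + (N + (24 - 3*6))/((2*N)) = N + (N + (24 - 18))*(1/(2*N)) = N + (N + 6)*(1/(2*N)) = N + (6 + N)*(1/(2*N)) = N + (6 + N)/(2*N))
O(-258)/96048 = (½ - 258 + 3/(-258))/96048 = (½ - 258 + 3*(-1/258))*(1/96048) = (½ - 258 - 1/86)*(1/96048) = -11073/43*1/96048 = -3691/1376688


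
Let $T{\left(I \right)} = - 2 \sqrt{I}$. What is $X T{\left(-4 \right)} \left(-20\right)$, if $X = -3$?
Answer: $- 240 i \approx - 240.0 i$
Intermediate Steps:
$X T{\left(-4 \right)} \left(-20\right) = - 3 \left(- 2 \sqrt{-4}\right) \left(-20\right) = - 3 \left(- 2 \cdot 2 i\right) \left(-20\right) = - 3 \left(- 4 i\right) \left(-20\right) = 12 i \left(-20\right) = - 240 i$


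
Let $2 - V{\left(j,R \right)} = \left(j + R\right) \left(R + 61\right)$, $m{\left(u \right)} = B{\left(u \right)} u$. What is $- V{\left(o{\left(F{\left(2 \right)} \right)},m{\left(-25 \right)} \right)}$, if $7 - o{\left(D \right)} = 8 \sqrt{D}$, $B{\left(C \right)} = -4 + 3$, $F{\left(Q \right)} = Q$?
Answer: $2750 - 688 \sqrt{2} \approx 1777.0$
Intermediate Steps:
$B{\left(C \right)} = -1$
$o{\left(D \right)} = 7 - 8 \sqrt{D}$
$m{\left(u \right)} = - u$
$V{\left(j,R \right)} = 2 - \left(61 + R\right) \left(R + j\right)$ ($V{\left(j,R \right)} = 2 - \left(j + R\right) \left(R + 61\right) = 2 - \left(R + j\right) \left(61 + R\right) = 2 - \left(61 + R\right) \left(R + j\right)$)
$- V{\left(o{\left(F{\left(2 \right)} \right)},m{\left(-25 \right)} \right)} = - (2 - \left(\left(-1\right) \left(-25\right)\right)^{2} - 61 \left(\left(-1\right) \left(-25\right)\right) - 61 \left(7 - 8 \sqrt{2}\right) - \left(-1\right) \left(-25\right) \left(7 - 8 \sqrt{2}\right)) = - (2 - 25^{2} - 1525 - \left(427 - 488 \sqrt{2}\right) - 25 \left(7 - 8 \sqrt{2}\right)) = - (2 - 625 - 1525 - \left(427 - 488 \sqrt{2}\right) - \left(175 - 200 \sqrt{2}\right)) = - (-2750 + 688 \sqrt{2}) = 2750 - 688 \sqrt{2}$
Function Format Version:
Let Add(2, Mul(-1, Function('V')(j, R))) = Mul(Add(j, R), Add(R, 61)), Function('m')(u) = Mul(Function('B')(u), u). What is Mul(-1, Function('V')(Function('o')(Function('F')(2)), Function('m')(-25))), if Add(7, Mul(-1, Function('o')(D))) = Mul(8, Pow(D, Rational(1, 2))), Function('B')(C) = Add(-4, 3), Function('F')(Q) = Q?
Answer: Add(2750, Mul(-688, Pow(2, Rational(1, 2)))) ≈ 1777.0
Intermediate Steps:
Function('B')(C) = -1
Function('o')(D) = Add(7, Mul(-8, Pow(D, Rational(1, 2)))) (Function('o')(D) = Add(7, Mul(-1, Mul(8, Pow(D, Rational(1, 2))))) = Add(7, Mul(-8, Pow(D, Rational(1, 2)))))
Function('m')(u) = Mul(-1, u)
Function('V')(j, R) = Add(2, Mul(-1, Add(61, R), Add(R, j))) (Function('V')(j, R) = Add(2, Mul(-1, Mul(Add(j, R), Add(R, 61)))) = Add(2, Mul(-1, Mul(Add(R, j), Add(61, R)))) = Add(2, Mul(-1, Mul(Add(61, R), Add(R, j)))) = Add(2, Mul(-1, Add(61, R), Add(R, j))))
Mul(-1, Function('V')(Function('o')(Function('F')(2)), Function('m')(-25))) = Mul(-1, Add(2, Mul(-1, Pow(Mul(-1, -25), 2)), Mul(-61, Mul(-1, -25)), Mul(-61, Add(7, Mul(-8, Pow(2, Rational(1, 2))))), Mul(-1, Mul(-1, -25), Add(7, Mul(-8, Pow(2, Rational(1, 2))))))) = Mul(-1, Add(2, Mul(-1, Pow(25, 2)), Mul(-61, 25), Add(-427, Mul(488, Pow(2, Rational(1, 2)))), Mul(-1, 25, Add(7, Mul(-8, Pow(2, Rational(1, 2))))))) = Mul(-1, Add(2, Mul(-1, 625), -1525, Add(-427, Mul(488, Pow(2, Rational(1, 2)))), Add(-175, Mul(200, Pow(2, Rational(1, 2)))))) = Mul(-1, Add(2, -625, -1525, Add(-427, Mul(488, Pow(2, Rational(1, 2)))), Add(-175, Mul(200, Pow(2, Rational(1, 2)))))) = Mul(-1, Add(-2750, Mul(688, Pow(2, Rational(1, 2))))) = Add(2750, Mul(-688, Pow(2, Rational(1, 2))))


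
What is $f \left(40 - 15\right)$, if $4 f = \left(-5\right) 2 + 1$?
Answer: $- \frac{225}{4} \approx -56.25$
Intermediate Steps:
$f = - \frac{9}{4}$ ($f = \frac{\left(-5\right) 2 + 1}{4} = \frac{-10 + 1}{4} = \frac{1}{4} \left(-9\right) = - \frac{9}{4} \approx -2.25$)
$f \left(40 - 15\right) = - \frac{9 \left(40 - 15\right)}{4} = \left(- \frac{9}{4}\right) 25 = - \frac{225}{4}$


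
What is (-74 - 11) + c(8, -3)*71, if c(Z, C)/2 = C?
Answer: -511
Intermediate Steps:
c(Z, C) = 2*C
(-74 - 11) + c(8, -3)*71 = (-74 - 11) + (2*(-3))*71 = -85 - 6*71 = -85 - 426 = -511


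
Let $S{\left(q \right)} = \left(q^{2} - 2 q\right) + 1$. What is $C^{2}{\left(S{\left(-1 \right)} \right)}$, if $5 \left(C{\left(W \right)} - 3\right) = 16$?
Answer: $\frac{961}{25} \approx 38.44$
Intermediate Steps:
$S{\left(q \right)} = 1 + q^{2} - 2 q$
$C{\left(W \right)} = \frac{31}{5}$ ($C{\left(W \right)} = 3 + \frac{1}{5} \cdot 16 = 3 + \frac{16}{5} = \frac{31}{5}$)
$C^{2}{\left(S{\left(-1 \right)} \right)} = \left(\frac{31}{5}\right)^{2} = \frac{961}{25}$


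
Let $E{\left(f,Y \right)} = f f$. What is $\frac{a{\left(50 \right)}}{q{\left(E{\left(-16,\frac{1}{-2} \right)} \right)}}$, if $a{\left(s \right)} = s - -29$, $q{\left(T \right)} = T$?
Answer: $\frac{79}{256} \approx 0.30859$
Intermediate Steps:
$E{\left(f,Y \right)} = f^{2}$
$a{\left(s \right)} = 29 + s$ ($a{\left(s \right)} = s + 29 = 29 + s$)
$\frac{a{\left(50 \right)}}{q{\left(E{\left(-16,\frac{1}{-2} \right)} \right)}} = \frac{29 + 50}{\left(-16\right)^{2}} = \frac{79}{256}$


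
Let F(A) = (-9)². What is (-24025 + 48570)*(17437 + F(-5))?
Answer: 429979310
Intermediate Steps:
F(A) = 81
(-24025 + 48570)*(17437 + F(-5)) = (-24025 + 48570)*(17437 + 81) = 24545*17518 = 429979310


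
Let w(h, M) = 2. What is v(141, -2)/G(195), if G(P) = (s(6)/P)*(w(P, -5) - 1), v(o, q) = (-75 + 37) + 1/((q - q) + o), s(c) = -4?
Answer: 348205/188 ≈ 1852.2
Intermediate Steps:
v(o, q) = -38 + 1/o (v(o, q) = -38 + 1/(0 + o) = -38 + 1/o)
G(P) = -4/P (G(P) = (-4/P)*(2 - 1) = -4/P*1 = -4/P)
v(141, -2)/G(195) = (-38 + 1/141)/((-4/195)) = (-38 + 1/141)/((-4*1/195)) = -5357/(141*(-4/195)) = -5357/141*(-195/4) = 348205/188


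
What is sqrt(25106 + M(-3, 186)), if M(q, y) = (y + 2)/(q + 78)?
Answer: sqrt(5649414)/15 ≈ 158.46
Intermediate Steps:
M(q, y) = (2 + y)/(78 + q)
sqrt(25106 + M(-3, 186)) = sqrt(25106 + (2 + 186)/(78 - 3)) = sqrt(25106 + 188/75) = sqrt(1883138/75) = sqrt(5649414)/15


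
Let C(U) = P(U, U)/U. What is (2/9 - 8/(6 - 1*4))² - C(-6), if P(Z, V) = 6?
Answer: 1237/81 ≈ 15.272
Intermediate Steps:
C(U) = 6/U
(2/9 - 8/(6 - 1*4))² - C(-6) = (2/9 - 8/(6 - 1*4))² - 6/(-6) = (2*(⅑) - 8/(6 - 4))² - 6*(-1)/6 = (2/9 - 8/2)² - 1*(-1) = (2/9 - 8*½)² + 1 = (2/9 - 4)² + 1 = (-34/9)² + 1 = 1156/81 + 1 = 1237/81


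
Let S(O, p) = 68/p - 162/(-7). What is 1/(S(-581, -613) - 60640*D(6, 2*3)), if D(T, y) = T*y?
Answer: -4291/9367325810 ≈ -4.5808e-7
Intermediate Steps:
S(O, p) = 162/7 + 68/p (S(O, p) = 68/p - 162*(-⅐) = 68/p + 162/7 = 162/7 + 68/p)
1/(S(-581, -613) - 60640*D(6, 2*3)) = 1/((162/7 + 68/(-613)) - 363840*2*3) = 1/((162/7 + 68*(-1/613)) - 363840*6) = 1/((162/7 - 68/613) - 60640*36) = 1/(98830/4291 - 2183040) = 1/(-9367325810/4291) = -4291/9367325810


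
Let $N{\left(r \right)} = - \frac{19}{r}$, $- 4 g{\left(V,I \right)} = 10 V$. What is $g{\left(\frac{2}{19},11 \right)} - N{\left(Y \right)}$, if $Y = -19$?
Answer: $- \frac{24}{19} \approx -1.2632$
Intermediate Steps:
$g{\left(V,I \right)} = - \frac{5 V}{2}$ ($g{\left(V,I \right)} = - \frac{10 V}{4} = - \frac{5 V}{2}$)
$g{\left(\frac{2}{19},11 \right)} - N{\left(Y \right)} = - \frac{5 \cdot \frac{2}{19}}{2} - - \frac{19}{-19} = - \frac{5 \cdot 2 \cdot \frac{1}{19}}{2} - \left(-19\right) \left(- \frac{1}{19}\right) = \left(- \frac{5}{2}\right) \frac{2}{19} - 1 = - \frac{5}{19} - 1 = - \frac{24}{19}$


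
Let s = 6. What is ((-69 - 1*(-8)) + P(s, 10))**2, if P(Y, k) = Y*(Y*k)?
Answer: 89401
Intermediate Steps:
P(Y, k) = k*Y**2
((-69 - 1*(-8)) + P(s, 10))**2 = ((-69 - 1*(-8)) + 10*6**2)**2 = ((-69 + 8) + 10*36)**2 = (-61 + 360)**2 = 299**2 = 89401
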